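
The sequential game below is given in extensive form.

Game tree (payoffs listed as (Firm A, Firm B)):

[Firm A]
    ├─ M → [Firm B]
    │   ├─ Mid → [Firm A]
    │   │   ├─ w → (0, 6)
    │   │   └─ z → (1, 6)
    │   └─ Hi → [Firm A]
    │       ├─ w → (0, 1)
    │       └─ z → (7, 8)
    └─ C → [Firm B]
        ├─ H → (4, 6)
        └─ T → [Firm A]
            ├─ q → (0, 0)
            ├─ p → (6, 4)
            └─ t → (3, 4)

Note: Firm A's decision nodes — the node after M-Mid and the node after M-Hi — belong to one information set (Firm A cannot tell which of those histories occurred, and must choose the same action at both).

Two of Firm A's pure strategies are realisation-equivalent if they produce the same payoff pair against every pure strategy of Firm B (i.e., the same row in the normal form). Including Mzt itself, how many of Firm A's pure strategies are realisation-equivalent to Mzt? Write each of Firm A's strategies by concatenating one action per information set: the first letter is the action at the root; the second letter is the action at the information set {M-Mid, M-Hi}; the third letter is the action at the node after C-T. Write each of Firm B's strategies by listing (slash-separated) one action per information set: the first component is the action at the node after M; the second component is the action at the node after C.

3

Row for Mzt (columns Mid/H, Mid/T, Hi/H, Hi/T): (1,6) (1,6) (7,8) (7,8).
Under Mzt, Firm A's choice at the node after C-T can never be reached regardless of what Firm B does, so varying those choices leaves every outcome unchanged.
Holding the reachable choices fixed and varying the unreachable one freely already gives 3 equivalent strategies.
No other strategy reproduces this row, so those 3 are the full class: Mzq, Mzp, Mzt.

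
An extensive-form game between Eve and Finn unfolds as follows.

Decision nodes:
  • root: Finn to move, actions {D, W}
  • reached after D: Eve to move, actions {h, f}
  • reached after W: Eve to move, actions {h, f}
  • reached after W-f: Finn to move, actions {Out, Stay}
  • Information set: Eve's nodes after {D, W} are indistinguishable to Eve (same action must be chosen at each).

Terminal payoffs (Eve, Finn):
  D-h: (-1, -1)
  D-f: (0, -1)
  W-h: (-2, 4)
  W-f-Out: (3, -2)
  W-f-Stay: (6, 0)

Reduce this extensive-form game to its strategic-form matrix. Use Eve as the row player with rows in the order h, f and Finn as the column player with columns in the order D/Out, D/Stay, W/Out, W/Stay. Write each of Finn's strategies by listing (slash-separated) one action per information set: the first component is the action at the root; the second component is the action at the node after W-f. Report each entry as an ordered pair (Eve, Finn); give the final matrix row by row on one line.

h: (-1,-1) (-1,-1) (-2,4) (-2,4) | f: (0,-1) (0,-1) (3,-2) (6,0)

Row h: D/Out→(-1,-1), D/Stay→(-1,-1), W/Out→(-2,4), W/Stay→(-2,4)
Row f: D/Out→(0,-1), D/Stay→(0,-1), W/Out→(3,-2), W/Stay→(6,0)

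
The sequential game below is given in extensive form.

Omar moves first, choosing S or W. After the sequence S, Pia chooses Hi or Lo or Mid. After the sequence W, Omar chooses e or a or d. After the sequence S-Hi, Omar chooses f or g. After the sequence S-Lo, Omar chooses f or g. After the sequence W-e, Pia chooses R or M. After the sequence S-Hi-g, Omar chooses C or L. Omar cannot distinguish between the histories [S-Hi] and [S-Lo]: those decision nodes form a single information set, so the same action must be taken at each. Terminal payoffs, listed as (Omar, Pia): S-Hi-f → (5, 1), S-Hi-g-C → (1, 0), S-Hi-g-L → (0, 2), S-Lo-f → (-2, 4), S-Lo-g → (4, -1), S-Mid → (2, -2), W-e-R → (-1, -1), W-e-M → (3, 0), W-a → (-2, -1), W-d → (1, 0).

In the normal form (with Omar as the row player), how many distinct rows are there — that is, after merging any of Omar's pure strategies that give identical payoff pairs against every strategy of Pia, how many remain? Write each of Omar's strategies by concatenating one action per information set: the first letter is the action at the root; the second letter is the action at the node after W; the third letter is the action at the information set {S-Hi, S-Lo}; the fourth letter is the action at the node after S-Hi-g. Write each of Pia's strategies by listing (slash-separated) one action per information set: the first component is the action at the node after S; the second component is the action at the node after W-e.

6

Omar has 24 pure strategies: SefC, SefL, SegC, SegL, SafC, SafL, SagC, SagL, SdfC, SdfL, SdgC, SdgL, WefC, WefL, WegC, WegL, WafC, WafL, WagC, WagL, WdfC, WdfL, WdgC, WdgL. Columns: Hi/R, Hi/M, Lo/R, Lo/M, Mid/R, Mid/M.
{SefC, SefL, SafC, SafL, SdfC, SdfL} → row (5,1) (5,1) (-2,4) (-2,4) (2,-2) (2,-2)
{SegC, SagC, SdgC} → row (1,0) (1,0) (4,-1) (4,-1) (2,-2) (2,-2)
{SegL, SagL, SdgL} → row (0,2) (0,2) (4,-1) (4,-1) (2,-2) (2,-2)
{WefC, WefL, WegC, WegL} → row (-1,-1) (3,0) (-1,-1) (3,0) (-1,-1) (3,0)
{WafC, WafL, WagC, WagL} → row (-2,-1) (-2,-1) (-2,-1) (-2,-1) (-2,-1) (-2,-1)
{WdfC, WdfL, WdgC, WdgL} → row (1,0) (1,0) (1,0) (1,0) (1,0) (1,0)
That's 6 distinct rows out of 24 strategies.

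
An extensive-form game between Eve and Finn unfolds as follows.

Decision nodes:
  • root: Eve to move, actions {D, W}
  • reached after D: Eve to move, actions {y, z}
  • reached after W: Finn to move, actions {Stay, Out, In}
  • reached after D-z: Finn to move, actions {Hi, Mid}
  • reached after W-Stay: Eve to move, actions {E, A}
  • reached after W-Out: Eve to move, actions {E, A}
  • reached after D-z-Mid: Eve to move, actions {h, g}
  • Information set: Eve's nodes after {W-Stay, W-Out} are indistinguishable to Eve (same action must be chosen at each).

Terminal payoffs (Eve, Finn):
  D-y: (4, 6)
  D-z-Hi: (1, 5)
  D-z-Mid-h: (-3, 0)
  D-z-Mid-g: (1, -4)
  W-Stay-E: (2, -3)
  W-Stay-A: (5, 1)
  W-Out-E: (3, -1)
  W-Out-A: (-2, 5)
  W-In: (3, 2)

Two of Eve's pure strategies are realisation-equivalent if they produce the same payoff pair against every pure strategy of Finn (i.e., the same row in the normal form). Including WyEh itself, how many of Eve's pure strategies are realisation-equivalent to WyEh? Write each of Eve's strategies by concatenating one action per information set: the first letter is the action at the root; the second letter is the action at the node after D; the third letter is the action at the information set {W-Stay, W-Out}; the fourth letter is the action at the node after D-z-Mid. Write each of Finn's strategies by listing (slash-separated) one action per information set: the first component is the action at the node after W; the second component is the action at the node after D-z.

Row for WyEh (columns Stay/Hi, Stay/Mid, Out/Hi, Out/Mid, In/Hi, In/Mid): (2,-3) (2,-3) (3,-1) (3,-1) (3,2) (3,2).
Under WyEh, Eve's choice at the node after D and at the node after D-z-Mid can never be reached regardless of what Finn does, so varying those choices leaves every outcome unchanged.
Holding the reachable choices fixed and varying the unreachable ones freely already gives 2 × 2 = 4 equivalent strategies.
No other strategy reproduces this row, so those 4 are the full class: WyEh, WyEg, WzEh, WzEg.

4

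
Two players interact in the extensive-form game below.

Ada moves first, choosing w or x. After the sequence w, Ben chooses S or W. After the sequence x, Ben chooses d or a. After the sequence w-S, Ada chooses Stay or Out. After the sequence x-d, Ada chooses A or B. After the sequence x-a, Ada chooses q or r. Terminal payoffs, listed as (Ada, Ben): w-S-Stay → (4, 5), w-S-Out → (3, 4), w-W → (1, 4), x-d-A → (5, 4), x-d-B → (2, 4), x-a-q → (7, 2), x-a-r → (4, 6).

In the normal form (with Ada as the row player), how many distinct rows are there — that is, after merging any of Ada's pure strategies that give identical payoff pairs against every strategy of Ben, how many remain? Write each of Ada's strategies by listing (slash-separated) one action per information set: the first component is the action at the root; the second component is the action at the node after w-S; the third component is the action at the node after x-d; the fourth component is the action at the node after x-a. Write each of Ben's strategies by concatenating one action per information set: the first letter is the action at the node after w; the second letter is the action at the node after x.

6

Ada has 16 pure strategies: w/Stay/A/q, w/Stay/A/r, w/Stay/B/q, w/Stay/B/r, w/Out/A/q, w/Out/A/r, w/Out/B/q, w/Out/B/r, x/Stay/A/q, x/Stay/A/r, x/Stay/B/q, x/Stay/B/r, x/Out/A/q, x/Out/A/r, x/Out/B/q, x/Out/B/r. Columns: Sd, Sa, Wd, Wa.
{w/Stay/A/q, w/Stay/A/r, w/Stay/B/q, w/Stay/B/r} → row (4,5) (4,5) (1,4) (1,4)
{w/Out/A/q, w/Out/A/r, w/Out/B/q, w/Out/B/r} → row (3,4) (3,4) (1,4) (1,4)
{x/Stay/A/q, x/Out/A/q} → row (5,4) (7,2) (5,4) (7,2)
{x/Stay/A/r, x/Out/A/r} → row (5,4) (4,6) (5,4) (4,6)
{x/Stay/B/q, x/Out/B/q} → row (2,4) (7,2) (2,4) (7,2)
{x/Stay/B/r, x/Out/B/r} → row (2,4) (4,6) (2,4) (4,6)
That's 6 distinct rows out of 16 strategies.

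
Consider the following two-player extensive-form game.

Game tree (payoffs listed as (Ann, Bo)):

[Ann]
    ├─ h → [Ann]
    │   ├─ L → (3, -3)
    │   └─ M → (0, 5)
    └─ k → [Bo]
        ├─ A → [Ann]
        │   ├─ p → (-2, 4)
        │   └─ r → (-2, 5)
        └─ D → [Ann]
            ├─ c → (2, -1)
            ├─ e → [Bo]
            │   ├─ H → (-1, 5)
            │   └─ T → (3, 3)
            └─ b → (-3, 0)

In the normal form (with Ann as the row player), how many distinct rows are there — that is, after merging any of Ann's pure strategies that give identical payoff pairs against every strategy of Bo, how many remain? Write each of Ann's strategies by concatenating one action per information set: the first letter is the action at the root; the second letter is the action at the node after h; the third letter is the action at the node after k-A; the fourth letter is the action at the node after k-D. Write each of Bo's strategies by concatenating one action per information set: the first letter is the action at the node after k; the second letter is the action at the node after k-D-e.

Ann has 24 pure strategies: hLpc, hLpe, hLpb, hLrc, hLre, hLrb, hMpc, hMpe, hMpb, hMrc, hMre, hMrb, kLpc, kLpe, kLpb, kLrc, kLre, kLrb, kMpc, kMpe, kMpb, kMrc, kMre, kMrb. Columns: AH, AT, DH, DT.
{hLpc, hLpe, hLpb, hLrc, hLre, hLrb} → row (3,-3) (3,-3) (3,-3) (3,-3)
{hMpc, hMpe, hMpb, hMrc, hMre, hMrb} → row (0,5) (0,5) (0,5) (0,5)
{kLpc, kMpc} → row (-2,4) (-2,4) (2,-1) (2,-1)
{kLpe, kMpe} → row (-2,4) (-2,4) (-1,5) (3,3)
{kLpb, kMpb} → row (-2,4) (-2,4) (-3,0) (-3,0)
{kLrc, kMrc} → row (-2,5) (-2,5) (2,-1) (2,-1)
{kLre, kMre} → row (-2,5) (-2,5) (-1,5) (3,3)
{kLrb, kMrb} → row (-2,5) (-2,5) (-3,0) (-3,0)
That's 8 distinct rows out of 24 strategies.

8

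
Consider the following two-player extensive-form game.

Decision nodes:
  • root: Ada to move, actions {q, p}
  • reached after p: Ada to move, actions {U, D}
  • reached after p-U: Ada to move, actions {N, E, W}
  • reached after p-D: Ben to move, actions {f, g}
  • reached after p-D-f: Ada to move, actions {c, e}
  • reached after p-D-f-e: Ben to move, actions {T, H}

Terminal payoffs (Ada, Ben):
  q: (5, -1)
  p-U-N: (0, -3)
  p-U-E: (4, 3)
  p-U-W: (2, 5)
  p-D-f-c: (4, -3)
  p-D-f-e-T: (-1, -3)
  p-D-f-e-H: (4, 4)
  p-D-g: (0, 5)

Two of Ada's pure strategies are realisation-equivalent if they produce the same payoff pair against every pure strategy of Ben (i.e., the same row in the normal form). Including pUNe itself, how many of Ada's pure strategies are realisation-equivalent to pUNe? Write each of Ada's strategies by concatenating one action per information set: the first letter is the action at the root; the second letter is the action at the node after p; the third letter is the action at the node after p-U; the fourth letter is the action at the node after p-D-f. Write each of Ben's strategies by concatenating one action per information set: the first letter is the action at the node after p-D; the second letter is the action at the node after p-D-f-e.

2

Row for pUNe (columns fT, fH, gT, gH): (0,-3) (0,-3) (0,-3) (0,-3).
Under pUNe, Ada's choice at the node after p-D-f can never be reached regardless of what Ben does, so varying those choices leaves every outcome unchanged.
Holding the reachable choices fixed and varying the unreachable one freely already gives 2 equivalent strategies.
No other strategy reproduces this row, so those 2 are the full class: pUNc, pUNe.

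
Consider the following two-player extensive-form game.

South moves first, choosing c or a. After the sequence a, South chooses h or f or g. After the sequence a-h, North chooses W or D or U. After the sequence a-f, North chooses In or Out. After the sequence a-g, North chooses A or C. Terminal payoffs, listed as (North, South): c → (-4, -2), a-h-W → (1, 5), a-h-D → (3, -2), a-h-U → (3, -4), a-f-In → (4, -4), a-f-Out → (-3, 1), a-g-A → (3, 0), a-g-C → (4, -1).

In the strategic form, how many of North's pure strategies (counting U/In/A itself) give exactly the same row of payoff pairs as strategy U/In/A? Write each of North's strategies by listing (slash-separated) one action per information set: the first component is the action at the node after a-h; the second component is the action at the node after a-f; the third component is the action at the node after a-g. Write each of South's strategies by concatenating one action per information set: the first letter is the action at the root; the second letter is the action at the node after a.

Row for U/In/A (columns ch, cf, cg, ah, af, ag): (-4,-2) (-4,-2) (-4,-2) (3,-4) (4,-4) (3,0).
Every one of North's information sets is on the play path for some reply by South when North follows U/In/A.
Changing the action at any of them therefore changes at least one column, so only U/In/A itself gives this row.

1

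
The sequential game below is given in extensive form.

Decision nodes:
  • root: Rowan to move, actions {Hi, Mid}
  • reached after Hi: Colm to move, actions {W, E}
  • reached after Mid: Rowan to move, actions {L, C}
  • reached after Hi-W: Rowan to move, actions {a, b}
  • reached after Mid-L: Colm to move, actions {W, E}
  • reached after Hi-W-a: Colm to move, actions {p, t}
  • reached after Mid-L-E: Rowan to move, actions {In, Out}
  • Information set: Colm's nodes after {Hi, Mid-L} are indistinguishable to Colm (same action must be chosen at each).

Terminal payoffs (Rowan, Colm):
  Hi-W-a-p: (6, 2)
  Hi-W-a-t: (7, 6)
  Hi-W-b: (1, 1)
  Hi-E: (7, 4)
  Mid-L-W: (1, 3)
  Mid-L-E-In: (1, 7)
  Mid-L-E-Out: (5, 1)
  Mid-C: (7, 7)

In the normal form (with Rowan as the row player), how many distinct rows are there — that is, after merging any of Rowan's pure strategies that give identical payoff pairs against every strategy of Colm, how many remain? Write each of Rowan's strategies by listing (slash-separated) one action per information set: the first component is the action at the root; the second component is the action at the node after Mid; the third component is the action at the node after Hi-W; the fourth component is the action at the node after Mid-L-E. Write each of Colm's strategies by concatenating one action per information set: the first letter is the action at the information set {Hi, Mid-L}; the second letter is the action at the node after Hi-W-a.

Rowan has 16 pure strategies: Hi/L/a/In, Hi/L/a/Out, Hi/L/b/In, Hi/L/b/Out, Hi/C/a/In, Hi/C/a/Out, Hi/C/b/In, Hi/C/b/Out, Mid/L/a/In, Mid/L/a/Out, Mid/L/b/In, Mid/L/b/Out, Mid/C/a/In, Mid/C/a/Out, Mid/C/b/In, Mid/C/b/Out. Columns: Wp, Wt, Ep, Et.
{Hi/L/a/In, Hi/L/a/Out, Hi/C/a/In, Hi/C/a/Out} → row (6,2) (7,6) (7,4) (7,4)
{Hi/L/b/In, Hi/L/b/Out, Hi/C/b/In, Hi/C/b/Out} → row (1,1) (1,1) (7,4) (7,4)
{Mid/L/a/In, Mid/L/b/In} → row (1,3) (1,3) (1,7) (1,7)
{Mid/L/a/Out, Mid/L/b/Out} → row (1,3) (1,3) (5,1) (5,1)
{Mid/C/a/In, Mid/C/a/Out, Mid/C/b/In, Mid/C/b/Out} → row (7,7) (7,7) (7,7) (7,7)
That's 5 distinct rows out of 16 strategies.

5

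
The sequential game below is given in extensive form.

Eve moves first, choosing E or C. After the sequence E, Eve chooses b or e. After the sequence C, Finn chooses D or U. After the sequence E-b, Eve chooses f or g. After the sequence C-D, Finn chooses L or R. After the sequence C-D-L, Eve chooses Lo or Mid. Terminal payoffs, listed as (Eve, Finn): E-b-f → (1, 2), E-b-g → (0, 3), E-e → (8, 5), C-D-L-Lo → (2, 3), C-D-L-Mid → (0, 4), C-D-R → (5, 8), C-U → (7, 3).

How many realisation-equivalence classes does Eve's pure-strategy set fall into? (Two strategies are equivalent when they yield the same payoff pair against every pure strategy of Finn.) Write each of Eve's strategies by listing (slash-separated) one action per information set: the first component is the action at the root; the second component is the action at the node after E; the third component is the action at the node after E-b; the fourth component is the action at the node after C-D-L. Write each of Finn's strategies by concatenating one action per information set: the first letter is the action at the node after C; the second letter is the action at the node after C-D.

5

Eve has 16 pure strategies: E/b/f/Lo, E/b/f/Mid, E/b/g/Lo, E/b/g/Mid, E/e/f/Lo, E/e/f/Mid, E/e/g/Lo, E/e/g/Mid, C/b/f/Lo, C/b/f/Mid, C/b/g/Lo, C/b/g/Mid, C/e/f/Lo, C/e/f/Mid, C/e/g/Lo, C/e/g/Mid. Columns: DL, DR, UL, UR.
{E/b/f/Lo, E/b/f/Mid} → row (1,2) (1,2) (1,2) (1,2)
{E/b/g/Lo, E/b/g/Mid} → row (0,3) (0,3) (0,3) (0,3)
{E/e/f/Lo, E/e/f/Mid, E/e/g/Lo, E/e/g/Mid} → row (8,5) (8,5) (8,5) (8,5)
{C/b/f/Lo, C/b/g/Lo, C/e/f/Lo, C/e/g/Lo} → row (2,3) (5,8) (7,3) (7,3)
{C/b/f/Mid, C/b/g/Mid, C/e/f/Mid, C/e/g/Mid} → row (0,4) (5,8) (7,3) (7,3)
That's 5 distinct rows out of 16 strategies.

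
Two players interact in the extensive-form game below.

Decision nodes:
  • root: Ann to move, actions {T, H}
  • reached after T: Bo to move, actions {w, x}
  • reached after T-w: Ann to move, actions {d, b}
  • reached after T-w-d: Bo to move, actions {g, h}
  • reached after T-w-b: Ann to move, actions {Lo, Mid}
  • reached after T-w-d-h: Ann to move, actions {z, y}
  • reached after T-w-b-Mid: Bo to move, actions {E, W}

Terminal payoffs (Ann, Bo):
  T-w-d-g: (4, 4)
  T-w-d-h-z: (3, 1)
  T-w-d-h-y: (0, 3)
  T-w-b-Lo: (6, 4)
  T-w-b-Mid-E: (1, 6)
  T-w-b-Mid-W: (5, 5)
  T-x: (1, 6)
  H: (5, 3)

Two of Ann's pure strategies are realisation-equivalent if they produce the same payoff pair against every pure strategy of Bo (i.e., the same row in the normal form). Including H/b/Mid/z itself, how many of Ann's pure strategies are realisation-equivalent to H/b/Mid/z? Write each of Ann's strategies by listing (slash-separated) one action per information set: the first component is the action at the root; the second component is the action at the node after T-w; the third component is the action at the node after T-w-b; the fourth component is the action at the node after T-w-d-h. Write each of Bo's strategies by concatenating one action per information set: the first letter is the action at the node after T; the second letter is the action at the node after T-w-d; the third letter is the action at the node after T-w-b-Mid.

8

Row for H/b/Mid/z (columns wgE, wgW, whE, whW, xgE, xgW, xhE, xhW): (5,3) (5,3) (5,3) (5,3) (5,3) (5,3) (5,3) (5,3).
Under H/b/Mid/z, Ann's choice at the node after T-w and at the node after T-w-b and at the node after T-w-d-h can never be reached regardless of what Bo does, so varying those choices leaves every outcome unchanged.
Holding the reachable choices fixed and varying the unreachable ones freely already gives 2 × 2 × 2 = 8 equivalent strategies.
No other strategy reproduces this row, so those 8 are the full class: H/d/Lo/z, H/d/Lo/y, H/d/Mid/z, H/d/Mid/y, H/b/Lo/z, H/b/Lo/y, H/b/Mid/z, H/b/Mid/y.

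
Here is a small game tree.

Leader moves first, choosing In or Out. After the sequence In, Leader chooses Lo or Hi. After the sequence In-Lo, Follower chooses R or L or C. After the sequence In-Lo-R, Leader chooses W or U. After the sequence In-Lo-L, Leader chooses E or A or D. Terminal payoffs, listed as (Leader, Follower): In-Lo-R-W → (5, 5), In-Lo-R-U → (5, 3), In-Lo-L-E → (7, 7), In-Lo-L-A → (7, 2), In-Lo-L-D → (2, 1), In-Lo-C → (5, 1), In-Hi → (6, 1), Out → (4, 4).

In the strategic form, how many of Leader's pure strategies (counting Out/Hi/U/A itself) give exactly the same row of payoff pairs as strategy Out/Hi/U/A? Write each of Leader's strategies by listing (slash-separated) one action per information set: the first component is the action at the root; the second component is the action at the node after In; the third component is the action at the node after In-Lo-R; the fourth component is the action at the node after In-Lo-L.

12

Row for Out/Hi/U/A (columns R, L, C): (4,4) (4,4) (4,4).
Under Out/Hi/U/A, Leader's choice at the node after In and at the node after In-Lo-R and at the node after In-Lo-L can never be reached regardless of what Follower does, so varying those choices leaves every outcome unchanged.
Holding the reachable choices fixed and varying the unreachable ones freely already gives 2 × 2 × 3 = 12 equivalent strategies.
No other strategy reproduces this row, so those 12 are the full class: Out/Lo/W/E, Out/Lo/W/A, Out/Lo/W/D, Out/Lo/U/E, Out/Lo/U/A, Out/Lo/U/D, Out/Hi/W/E, Out/Hi/W/A, Out/Hi/W/D, Out/Hi/U/E, Out/Hi/U/A, Out/Hi/U/D.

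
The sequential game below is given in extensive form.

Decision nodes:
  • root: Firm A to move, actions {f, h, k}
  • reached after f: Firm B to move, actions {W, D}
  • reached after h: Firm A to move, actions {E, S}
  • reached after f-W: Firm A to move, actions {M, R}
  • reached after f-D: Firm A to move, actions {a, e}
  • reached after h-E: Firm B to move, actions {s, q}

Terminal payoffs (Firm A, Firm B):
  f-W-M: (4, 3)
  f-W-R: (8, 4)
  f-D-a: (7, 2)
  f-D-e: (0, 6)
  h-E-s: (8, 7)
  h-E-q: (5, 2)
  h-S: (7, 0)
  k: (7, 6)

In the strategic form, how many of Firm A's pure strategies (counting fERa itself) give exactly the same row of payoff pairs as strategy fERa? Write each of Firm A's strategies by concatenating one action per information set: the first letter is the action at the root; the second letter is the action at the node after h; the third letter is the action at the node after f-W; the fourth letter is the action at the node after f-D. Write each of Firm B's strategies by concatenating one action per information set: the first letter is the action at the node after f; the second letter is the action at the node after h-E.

2

Row for fERa (columns Ws, Wq, Ds, Dq): (8,4) (8,4) (7,2) (7,2).
Under fERa, Firm A's choice at the node after h can never be reached regardless of what Firm B does, so varying those choices leaves every outcome unchanged.
Holding the reachable choices fixed and varying the unreachable one freely already gives 2 equivalent strategies.
No other strategy reproduces this row, so those 2 are the full class: fERa, fSRa.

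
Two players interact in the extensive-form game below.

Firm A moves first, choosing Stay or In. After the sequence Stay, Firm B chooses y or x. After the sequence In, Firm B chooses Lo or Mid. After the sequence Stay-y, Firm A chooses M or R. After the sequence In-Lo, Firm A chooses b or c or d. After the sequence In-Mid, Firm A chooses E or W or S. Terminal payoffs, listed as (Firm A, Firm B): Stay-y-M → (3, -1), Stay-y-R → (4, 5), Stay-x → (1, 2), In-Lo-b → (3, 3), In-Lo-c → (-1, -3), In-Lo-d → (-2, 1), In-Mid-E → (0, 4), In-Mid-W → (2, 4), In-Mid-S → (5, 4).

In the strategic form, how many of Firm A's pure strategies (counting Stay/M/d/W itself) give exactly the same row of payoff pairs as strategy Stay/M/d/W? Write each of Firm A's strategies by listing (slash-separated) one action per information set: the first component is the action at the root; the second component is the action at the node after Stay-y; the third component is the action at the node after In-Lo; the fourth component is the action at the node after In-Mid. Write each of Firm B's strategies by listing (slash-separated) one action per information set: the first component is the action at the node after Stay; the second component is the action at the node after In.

9

Row for Stay/M/d/W (columns y/Lo, y/Mid, x/Lo, x/Mid): (3,-1) (3,-1) (1,2) (1,2).
Under Stay/M/d/W, Firm A's choice at the node after In-Lo and at the node after In-Mid can never be reached regardless of what Firm B does, so varying those choices leaves every outcome unchanged.
Holding the reachable choices fixed and varying the unreachable ones freely already gives 3 × 3 = 9 equivalent strategies.
No other strategy reproduces this row, so those 9 are the full class: Stay/M/b/E, Stay/M/b/W, Stay/M/b/S, Stay/M/c/E, Stay/M/c/W, Stay/M/c/S, Stay/M/d/E, Stay/M/d/W, Stay/M/d/S.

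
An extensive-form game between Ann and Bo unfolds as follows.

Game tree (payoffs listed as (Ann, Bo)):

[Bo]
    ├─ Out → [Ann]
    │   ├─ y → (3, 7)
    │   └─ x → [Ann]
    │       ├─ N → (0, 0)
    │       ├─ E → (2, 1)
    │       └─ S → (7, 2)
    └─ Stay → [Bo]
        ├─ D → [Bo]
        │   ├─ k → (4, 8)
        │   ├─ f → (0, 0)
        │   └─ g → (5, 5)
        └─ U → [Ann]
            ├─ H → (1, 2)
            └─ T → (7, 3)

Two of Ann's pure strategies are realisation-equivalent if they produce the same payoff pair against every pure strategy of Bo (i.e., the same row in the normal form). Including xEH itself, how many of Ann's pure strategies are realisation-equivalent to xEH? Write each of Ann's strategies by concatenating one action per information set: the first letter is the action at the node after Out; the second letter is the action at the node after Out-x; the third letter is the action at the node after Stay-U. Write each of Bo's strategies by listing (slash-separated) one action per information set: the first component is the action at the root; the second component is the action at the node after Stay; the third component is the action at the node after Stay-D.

1

Row for xEH (columns Out/D/k, Out/D/f, Out/D/g, Out/U/k, Out/U/f, Out/U/g, Stay/D/k, Stay/D/f, Stay/D/g, Stay/U/k, Stay/U/f, Stay/U/g): (2,1) (2,1) (2,1) (2,1) (2,1) (2,1) (4,8) (0,0) (5,5) (1,2) (1,2) (1,2).
Every one of Ann's information sets is on the play path for some reply by Bo when Ann follows xEH.
Changing the action at any of them therefore changes at least one column, so only xEH itself gives this row.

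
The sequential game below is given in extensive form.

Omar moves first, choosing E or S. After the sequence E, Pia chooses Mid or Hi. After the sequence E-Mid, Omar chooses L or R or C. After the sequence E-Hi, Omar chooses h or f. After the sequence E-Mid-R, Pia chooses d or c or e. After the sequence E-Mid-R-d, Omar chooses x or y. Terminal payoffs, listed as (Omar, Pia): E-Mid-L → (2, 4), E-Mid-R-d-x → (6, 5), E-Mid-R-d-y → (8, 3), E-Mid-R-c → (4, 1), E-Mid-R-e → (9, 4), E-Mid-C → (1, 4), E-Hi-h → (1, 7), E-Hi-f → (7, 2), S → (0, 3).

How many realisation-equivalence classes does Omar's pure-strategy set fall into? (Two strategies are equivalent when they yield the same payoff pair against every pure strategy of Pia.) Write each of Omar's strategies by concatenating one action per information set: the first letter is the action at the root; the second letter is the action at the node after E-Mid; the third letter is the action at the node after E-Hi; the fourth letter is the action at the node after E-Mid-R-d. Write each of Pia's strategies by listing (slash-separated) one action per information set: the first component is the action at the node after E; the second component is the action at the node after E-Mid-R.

Omar has 24 pure strategies: ELhx, ELhy, ELfx, ELfy, ERhx, ERhy, ERfx, ERfy, EChx, EChy, ECfx, ECfy, SLhx, SLhy, SLfx, SLfy, SRhx, SRhy, SRfx, SRfy, SChx, SChy, SCfx, SCfy. Columns: Mid/d, Mid/c, Mid/e, Hi/d, Hi/c, Hi/e.
{ELhx, ELhy} → row (2,4) (2,4) (2,4) (1,7) (1,7) (1,7)
{ELfx, ELfy} → row (2,4) (2,4) (2,4) (7,2) (7,2) (7,2)
{ERhx} → row (6,5) (4,1) (9,4) (1,7) (1,7) (1,7)
{ERhy} → row (8,3) (4,1) (9,4) (1,7) (1,7) (1,7)
{ERfx} → row (6,5) (4,1) (9,4) (7,2) (7,2) (7,2)
{ERfy} → row (8,3) (4,1) (9,4) (7,2) (7,2) (7,2)
{EChx, EChy} → row (1,4) (1,4) (1,4) (1,7) (1,7) (1,7)
{ECfx, ECfy} → row (1,4) (1,4) (1,4) (7,2) (7,2) (7,2)
{SLhx, SLhy, SLfx, SLfy, SRhx, SRhy, SRfx, SRfy, SChx, SChy, SCfx, SCfy} → row (0,3) (0,3) (0,3) (0,3) (0,3) (0,3)
That's 9 distinct rows out of 24 strategies.

9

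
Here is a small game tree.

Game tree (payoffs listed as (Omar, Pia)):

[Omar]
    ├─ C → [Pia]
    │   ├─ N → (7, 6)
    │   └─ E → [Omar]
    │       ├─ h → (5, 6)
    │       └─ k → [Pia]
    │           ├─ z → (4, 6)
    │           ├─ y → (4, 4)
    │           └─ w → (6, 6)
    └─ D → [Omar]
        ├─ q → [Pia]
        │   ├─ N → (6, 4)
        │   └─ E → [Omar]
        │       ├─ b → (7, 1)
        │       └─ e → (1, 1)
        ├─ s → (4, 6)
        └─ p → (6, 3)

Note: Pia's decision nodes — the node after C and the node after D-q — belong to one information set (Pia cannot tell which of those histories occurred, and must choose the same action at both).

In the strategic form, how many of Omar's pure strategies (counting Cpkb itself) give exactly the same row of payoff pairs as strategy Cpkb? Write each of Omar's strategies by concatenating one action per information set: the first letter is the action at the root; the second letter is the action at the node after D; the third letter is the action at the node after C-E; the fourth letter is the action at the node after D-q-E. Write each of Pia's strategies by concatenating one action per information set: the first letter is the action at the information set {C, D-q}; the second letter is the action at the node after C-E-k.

Row for Cpkb (columns Nz, Ny, Nw, Ez, Ey, Ew): (7,6) (7,6) (7,6) (4,6) (4,4) (6,6).
Under Cpkb, Omar's choice at the node after D and at the node after D-q-E can never be reached regardless of what Pia does, so varying those choices leaves every outcome unchanged.
Holding the reachable choices fixed and varying the unreachable ones freely already gives 3 × 2 = 6 equivalent strategies.
No other strategy reproduces this row, so those 6 are the full class: Cqkb, Cqke, Cskb, Cske, Cpkb, Cpke.

6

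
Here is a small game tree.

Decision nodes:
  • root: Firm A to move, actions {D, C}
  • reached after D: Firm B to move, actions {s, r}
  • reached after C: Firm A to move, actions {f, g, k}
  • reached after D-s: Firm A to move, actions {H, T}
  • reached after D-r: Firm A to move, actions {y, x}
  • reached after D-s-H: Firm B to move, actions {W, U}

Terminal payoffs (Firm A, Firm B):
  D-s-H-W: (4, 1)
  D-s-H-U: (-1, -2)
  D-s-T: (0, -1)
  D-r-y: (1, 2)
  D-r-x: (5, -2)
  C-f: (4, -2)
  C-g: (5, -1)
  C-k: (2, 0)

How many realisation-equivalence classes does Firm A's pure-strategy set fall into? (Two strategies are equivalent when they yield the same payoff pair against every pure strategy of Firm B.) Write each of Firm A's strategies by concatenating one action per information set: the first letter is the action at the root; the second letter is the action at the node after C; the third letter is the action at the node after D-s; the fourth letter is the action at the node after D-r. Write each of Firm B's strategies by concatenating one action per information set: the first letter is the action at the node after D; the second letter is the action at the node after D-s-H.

Firm A has 24 pure strategies: DfHy, DfHx, DfTy, DfTx, DgHy, DgHx, DgTy, DgTx, DkHy, DkHx, DkTy, DkTx, CfHy, CfHx, CfTy, CfTx, CgHy, CgHx, CgTy, CgTx, CkHy, CkHx, CkTy, CkTx. Columns: sW, sU, rW, rU.
{DfHy, DgHy, DkHy} → row (4,1) (-1,-2) (1,2) (1,2)
{DfHx, DgHx, DkHx} → row (4,1) (-1,-2) (5,-2) (5,-2)
{DfTy, DgTy, DkTy} → row (0,-1) (0,-1) (1,2) (1,2)
{DfTx, DgTx, DkTx} → row (0,-1) (0,-1) (5,-2) (5,-2)
{CfHy, CfHx, CfTy, CfTx} → row (4,-2) (4,-2) (4,-2) (4,-2)
{CgHy, CgHx, CgTy, CgTx} → row (5,-1) (5,-1) (5,-1) (5,-1)
{CkHy, CkHx, CkTy, CkTx} → row (2,0) (2,0) (2,0) (2,0)
That's 7 distinct rows out of 24 strategies.

7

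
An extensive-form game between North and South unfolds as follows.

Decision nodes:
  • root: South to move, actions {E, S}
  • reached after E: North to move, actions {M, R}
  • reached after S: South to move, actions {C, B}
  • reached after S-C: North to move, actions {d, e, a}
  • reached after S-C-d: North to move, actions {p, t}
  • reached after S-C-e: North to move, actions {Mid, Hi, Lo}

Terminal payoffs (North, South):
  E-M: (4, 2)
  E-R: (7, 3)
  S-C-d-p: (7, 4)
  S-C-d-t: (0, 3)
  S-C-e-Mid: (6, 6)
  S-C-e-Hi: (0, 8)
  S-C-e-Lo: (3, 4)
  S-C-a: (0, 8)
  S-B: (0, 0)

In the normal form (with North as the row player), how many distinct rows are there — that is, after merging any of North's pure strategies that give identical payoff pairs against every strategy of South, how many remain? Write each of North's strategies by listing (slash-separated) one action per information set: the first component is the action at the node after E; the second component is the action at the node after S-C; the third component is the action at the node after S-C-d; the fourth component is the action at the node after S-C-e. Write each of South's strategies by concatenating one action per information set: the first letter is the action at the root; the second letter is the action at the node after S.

10

North has 36 pure strategies: M/d/p/Mid, M/d/p/Hi, M/d/p/Lo, M/d/t/Mid, M/d/t/Hi, M/d/t/Lo, M/e/p/Mid, M/e/p/Hi, M/e/p/Lo, M/e/t/Mid, M/e/t/Hi, M/e/t/Lo, M/a/p/Mid, M/a/p/Hi, M/a/p/Lo, M/a/t/Mid, M/a/t/Hi, M/a/t/Lo, R/d/p/Mid, R/d/p/Hi, R/d/p/Lo, R/d/t/Mid, R/d/t/Hi, R/d/t/Lo, R/e/p/Mid, R/e/p/Hi, R/e/p/Lo, R/e/t/Mid, R/e/t/Hi, R/e/t/Lo, R/a/p/Mid, R/a/p/Hi, R/a/p/Lo, R/a/t/Mid, R/a/t/Hi, R/a/t/Lo. Columns: EC, EB, SC, SB.
{M/d/p/Mid, M/d/p/Hi, M/d/p/Lo} → row (4,2) (4,2) (7,4) (0,0)
{M/d/t/Mid, M/d/t/Hi, M/d/t/Lo} → row (4,2) (4,2) (0,3) (0,0)
{M/e/p/Mid, M/e/t/Mid} → row (4,2) (4,2) (6,6) (0,0)
{M/e/p/Hi, M/e/t/Hi, M/a/p/Mid, M/a/p/Hi, M/a/p/Lo, M/a/t/Mid, M/a/t/Hi, M/a/t/Lo} → row (4,2) (4,2) (0,8) (0,0)
{M/e/p/Lo, M/e/t/Lo} → row (4,2) (4,2) (3,4) (0,0)
{R/d/p/Mid, R/d/p/Hi, R/d/p/Lo} → row (7,3) (7,3) (7,4) (0,0)
{R/d/t/Mid, R/d/t/Hi, R/d/t/Lo} → row (7,3) (7,3) (0,3) (0,0)
{R/e/p/Mid, R/e/t/Mid} → row (7,3) (7,3) (6,6) (0,0)
{R/e/p/Hi, R/e/t/Hi, R/a/p/Mid, R/a/p/Hi, R/a/p/Lo, R/a/t/Mid, R/a/t/Hi, R/a/t/Lo} → row (7,3) (7,3) (0,8) (0,0)
{R/e/p/Lo, R/e/t/Lo} → row (7,3) (7,3) (3,4) (0,0)
That's 10 distinct rows out of 36 strategies.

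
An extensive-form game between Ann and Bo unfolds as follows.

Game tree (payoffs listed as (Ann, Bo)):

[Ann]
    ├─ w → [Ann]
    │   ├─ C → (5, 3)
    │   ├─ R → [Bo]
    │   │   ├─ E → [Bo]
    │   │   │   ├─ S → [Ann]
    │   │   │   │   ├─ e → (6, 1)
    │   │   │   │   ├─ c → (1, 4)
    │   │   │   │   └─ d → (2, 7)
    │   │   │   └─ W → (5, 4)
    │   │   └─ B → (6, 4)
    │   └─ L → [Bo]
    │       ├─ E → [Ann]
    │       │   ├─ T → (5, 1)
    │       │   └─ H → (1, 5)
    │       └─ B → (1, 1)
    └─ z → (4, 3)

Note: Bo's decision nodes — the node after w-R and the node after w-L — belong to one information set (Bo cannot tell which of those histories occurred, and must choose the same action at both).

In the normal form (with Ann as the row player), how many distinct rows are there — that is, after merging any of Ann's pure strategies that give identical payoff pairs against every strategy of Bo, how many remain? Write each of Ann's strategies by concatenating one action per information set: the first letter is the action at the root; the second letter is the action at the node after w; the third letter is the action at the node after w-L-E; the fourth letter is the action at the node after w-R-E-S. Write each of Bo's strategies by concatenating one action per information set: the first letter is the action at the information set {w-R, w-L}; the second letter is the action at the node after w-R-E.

Ann has 36 pure strategies: wCTe, wCTc, wCTd, wCHe, wCHc, wCHd, wRTe, wRTc, wRTd, wRHe, wRHc, wRHd, wLTe, wLTc, wLTd, wLHe, wLHc, wLHd, zCTe, zCTc, zCTd, zCHe, zCHc, zCHd, zRTe, zRTc, zRTd, zRHe, zRHc, zRHd, zLTe, zLTc, zLTd, zLHe, zLHc, zLHd. Columns: ES, EW, BS, BW.
{wCTe, wCTc, wCTd, wCHe, wCHc, wCHd} → row (5,3) (5,3) (5,3) (5,3)
{wRTe, wRHe} → row (6,1) (5,4) (6,4) (6,4)
{wRTc, wRHc} → row (1,4) (5,4) (6,4) (6,4)
{wRTd, wRHd} → row (2,7) (5,4) (6,4) (6,4)
{wLTe, wLTc, wLTd} → row (5,1) (5,1) (1,1) (1,1)
{wLHe, wLHc, wLHd} → row (1,5) (1,5) (1,1) (1,1)
{zCTe, zCTc, zCTd, zCHe, zCHc, zCHd, zRTe, zRTc, zRTd, zRHe, zRHc, zRHd, zLTe, zLTc, zLTd, zLHe, zLHc, zLHd} → row (4,3) (4,3) (4,3) (4,3)
That's 7 distinct rows out of 36 strategies.

7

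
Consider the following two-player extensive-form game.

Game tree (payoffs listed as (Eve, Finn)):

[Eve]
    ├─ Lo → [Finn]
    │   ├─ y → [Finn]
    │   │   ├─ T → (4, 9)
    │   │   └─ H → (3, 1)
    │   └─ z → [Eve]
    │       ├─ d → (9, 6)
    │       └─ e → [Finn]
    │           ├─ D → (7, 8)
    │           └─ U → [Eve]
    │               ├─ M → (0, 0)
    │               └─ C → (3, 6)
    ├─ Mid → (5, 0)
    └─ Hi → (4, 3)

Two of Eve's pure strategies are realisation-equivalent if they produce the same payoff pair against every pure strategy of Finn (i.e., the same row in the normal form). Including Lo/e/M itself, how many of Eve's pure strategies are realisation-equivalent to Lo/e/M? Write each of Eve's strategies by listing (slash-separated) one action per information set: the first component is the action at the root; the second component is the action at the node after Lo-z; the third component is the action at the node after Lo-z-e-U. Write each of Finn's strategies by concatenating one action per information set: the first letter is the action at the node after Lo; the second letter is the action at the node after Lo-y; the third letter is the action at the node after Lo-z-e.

Row for Lo/e/M (columns yTD, yTU, yHD, yHU, zTD, zTU, zHD, zHU): (4,9) (4,9) (3,1) (3,1) (7,8) (0,0) (7,8) (0,0).
Every one of Eve's information sets is on the play path for some reply by Finn when Eve follows Lo/e/M.
Changing the action at any of them therefore changes at least one column, so only Lo/e/M itself gives this row.

1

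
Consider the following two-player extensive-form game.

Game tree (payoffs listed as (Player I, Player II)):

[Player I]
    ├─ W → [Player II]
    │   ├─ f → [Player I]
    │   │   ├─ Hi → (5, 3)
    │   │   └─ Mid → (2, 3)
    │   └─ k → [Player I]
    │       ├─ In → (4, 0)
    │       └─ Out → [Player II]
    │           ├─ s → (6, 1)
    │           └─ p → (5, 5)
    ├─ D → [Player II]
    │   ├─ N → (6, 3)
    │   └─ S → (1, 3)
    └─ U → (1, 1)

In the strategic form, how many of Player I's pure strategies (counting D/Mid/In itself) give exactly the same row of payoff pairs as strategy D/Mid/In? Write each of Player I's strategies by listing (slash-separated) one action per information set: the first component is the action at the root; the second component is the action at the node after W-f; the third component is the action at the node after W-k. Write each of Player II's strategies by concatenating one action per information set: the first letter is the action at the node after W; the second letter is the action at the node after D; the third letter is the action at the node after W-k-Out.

4

Row for D/Mid/In (columns fNs, fNp, fSs, fSp, kNs, kNp, kSs, kSp): (6,3) (6,3) (1,3) (1,3) (6,3) (6,3) (1,3) (1,3).
Under D/Mid/In, Player I's choice at the node after W-f and at the node after W-k can never be reached regardless of what Player II does, so varying those choices leaves every outcome unchanged.
Holding the reachable choices fixed and varying the unreachable ones freely already gives 2 × 2 = 4 equivalent strategies.
No other strategy reproduces this row, so those 4 are the full class: D/Hi/In, D/Hi/Out, D/Mid/In, D/Mid/Out.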